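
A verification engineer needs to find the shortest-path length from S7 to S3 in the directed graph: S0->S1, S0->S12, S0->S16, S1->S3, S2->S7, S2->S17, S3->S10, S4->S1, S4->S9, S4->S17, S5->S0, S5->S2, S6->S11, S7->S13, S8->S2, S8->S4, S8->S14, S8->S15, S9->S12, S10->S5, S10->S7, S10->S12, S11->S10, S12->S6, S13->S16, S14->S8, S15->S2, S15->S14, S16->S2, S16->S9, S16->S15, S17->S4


BFS layer-by-layer from S7:
  dist 0: {S7}
  dist 1: {S13}
  dist 2: {S16}
  dist 3: {S2, S9, S15}
  dist 4: {S12, S14, S17}
  dist 5: {S4, S6, S8}
  dist 6: {S1, S11}
  dist 7: {S3, S10}
  -> S3 reached at distance 7
Shortest path length = 7

7


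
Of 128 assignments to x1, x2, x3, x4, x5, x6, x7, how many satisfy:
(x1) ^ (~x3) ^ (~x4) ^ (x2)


CNF with 4 clauses over 7 vars (128 assignments).
An assignment satisfies CNF iff every clause has >=1 true literal.
Check each row (bits = x1,x2,x3,x4,x5,x6,x7; clause T/F shown):
  row 0 [0000000]: clauses=FTTF -> 0
  row 1 [0000001]: clauses=FTTF -> 0
  row 2 [0000010]: clauses=FTTF -> 0
  row 3 [0000011]: clauses=FTTF -> 0
  row 4 [0000100]: clauses=FTTF -> 0
  (every remaining row is evaluated the same way; all 128 results are listed next)
Full result column, 8 rows per line (x1,x2,x3,x4 fixed per line; x5,x6,x7 runs 000..111 left to right):
  rows 0-7 [x1,x2,x3,x4=0000]: 00000000  (ones: 0)
  rows 8-15 [x1,x2,x3,x4=0001]: 00000000  (ones: 0)
  rows 16-23 [x1,x2,x3,x4=0010]: 00000000  (ones: 0)
  rows 24-31 [x1,x2,x3,x4=0011]: 00000000  (ones: 0)
  rows 32-39 [x1,x2,x3,x4=0100]: 00000000  (ones: 0)
  rows 40-47 [x1,x2,x3,x4=0101]: 00000000  (ones: 0)
  rows 48-55 [x1,x2,x3,x4=0110]: 00000000  (ones: 0)
  rows 56-63 [x1,x2,x3,x4=0111]: 00000000  (ones: 0)
  rows 64-71 [x1,x2,x3,x4=1000]: 00000000  (ones: 0)
  rows 72-79 [x1,x2,x3,x4=1001]: 00000000  (ones: 0)
  rows 80-87 [x1,x2,x3,x4=1010]: 00000000  (ones: 0)
  rows 88-95 [x1,x2,x3,x4=1011]: 00000000  (ones: 0)
  rows 96-103 [x1,x2,x3,x4=1100]: 11111111  (ones: 8)
  rows 104-111 [x1,x2,x3,x4=1101]: 00000000  (ones: 0)
  rows 112-119 [x1,x2,x3,x4=1110]: 00000000  (ones: 0)
  rows 120-127 [x1,x2,x3,x4=1111]: 00000000  (ones: 0)
Satisfying assignments = 0+0+0+0+0+0+0+0+0+0+0+0+8+0+0+0 = 8

8


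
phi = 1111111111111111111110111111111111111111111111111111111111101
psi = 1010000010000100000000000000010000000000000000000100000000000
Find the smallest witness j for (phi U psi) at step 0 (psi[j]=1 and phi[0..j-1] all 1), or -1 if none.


(phi U psi) at 0: need smallest j with psi[j]=1 and phi[i]=1 for all i in [0,j).
Scan from step 0:
  step 0: psi=1 and phi held for [0,0) -> witness found
Witness step = 0

0


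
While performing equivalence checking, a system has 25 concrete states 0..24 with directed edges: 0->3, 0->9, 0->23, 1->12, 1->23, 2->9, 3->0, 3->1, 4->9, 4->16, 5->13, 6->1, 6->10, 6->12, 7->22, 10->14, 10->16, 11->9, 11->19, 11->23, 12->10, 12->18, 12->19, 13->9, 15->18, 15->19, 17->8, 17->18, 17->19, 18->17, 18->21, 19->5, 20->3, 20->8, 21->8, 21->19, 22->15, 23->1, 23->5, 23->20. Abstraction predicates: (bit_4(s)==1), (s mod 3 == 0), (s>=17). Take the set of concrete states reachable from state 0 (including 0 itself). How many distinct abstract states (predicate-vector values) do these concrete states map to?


BFS from 0:
Concrete reachable: {0, 1, 3, 5, 8, 9, 10, 12, 13, 14, 16, 17, 18, 19, 20, 21, 23}
Abstract via predicates (bit_4(s)==1), (s mod 3 == 0), (s>=17):
  (0,0,0) <- {1, 5, 8, 10, 13, 14}
  (0,1,0) <- {0, 3, 9, 12}
  (1,0,0) <- {16}
  (1,0,1) <- {17, 19, 20, 23}
  (1,1,1) <- {18, 21}
Distinct abstract states = 5

5


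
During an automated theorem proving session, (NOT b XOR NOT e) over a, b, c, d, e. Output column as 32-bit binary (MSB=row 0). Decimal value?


Formula: (NOT b XOR NOT e) over a, b, c, d, e (32 rows)
Evaluate each row (bits = a,b,c,d,e, MSB first):
  row 0 [00000]: (NOT 0 XOR NOT 0) -> 0
  row 1 [00001]: (NOT 0 XOR NOT 1) -> 1
  row 2 [00010]: (NOT 0 XOR NOT 0) -> 0
  row 3 [00011]: (NOT 0 XOR NOT 1) -> 1
  row 4 [00100]: (NOT 0 XOR NOT 0) -> 0
  row 5 [00101]: (NOT 0 XOR NOT 1) -> 1
  row 6 [00110]: (NOT 0 XOR NOT 0) -> 0
  row 7 [00111]: (NOT 0 XOR NOT 1) -> 1
  row 8 [01000]: (NOT 1 XOR NOT 0) -> 1
  row 9 [01001]: (NOT 1 XOR NOT 1) -> 0
  row 10 [01010]: (NOT 1 XOR NOT 0) -> 1
  row 11 [01011]: (NOT 1 XOR NOT 1) -> 0
  row 12 [01100]: (NOT 1 XOR NOT 0) -> 1
  row 13 [01101]: (NOT 1 XOR NOT 1) -> 0
  row 14 [01110]: (NOT 1 XOR NOT 0) -> 1
  row 15 [01111]: (NOT 1 XOR NOT 1) -> 0
  row 16 [10000]: (NOT 0 XOR NOT 0) -> 0
  row 17 [10001]: (NOT 0 XOR NOT 1) -> 1
  row 18 [10010]: (NOT 0 XOR NOT 0) -> 0
  row 19 [10011]: (NOT 0 XOR NOT 1) -> 1
  row 20 [10100]: (NOT 0 XOR NOT 0) -> 0
  row 21 [10101]: (NOT 0 XOR NOT 1) -> 1
  row 22 [10110]: (NOT 0 XOR NOT 0) -> 0
  row 23 [10111]: (NOT 0 XOR NOT 1) -> 1
  row 24 [11000]: (NOT 1 XOR NOT 0) -> 1
  row 25 [11001]: (NOT 1 XOR NOT 1) -> 0
  row 26 [11010]: (NOT 1 XOR NOT 0) -> 1
  row 27 [11011]: (NOT 1 XOR NOT 1) -> 0
  row 28 [11100]: (NOT 1 XOR NOT 0) -> 1
  row 29 [11101]: (NOT 1 XOR NOT 1) -> 0
  row 30 [11110]: (NOT 1 XOR NOT 0) -> 1
  row 31 [11111]: (NOT 1 XOR NOT 1) -> 0
Full result column, 4 rows per line (a,b,c fixed per line; d,e runs 00..11 left to right):
  rows 0-3 [a,b,c=000]: 0101  = hex 5
  rows 4-7 [a,b,c=001]: 0101  = hex 5
  rows 8-11 [a,b,c=010]: 1010  = hex A
  rows 12-15 [a,b,c=011]: 1010  = hex A
  rows 16-19 [a,b,c=100]: 0101  = hex 5
  rows 20-23 [a,b,c=101]: 0101  = hex 5
  rows 24-27 [a,b,c=110]: 1010  = hex A
  rows 28-31 [a,b,c=111]: 1010  = hex A
Output column (row 0 .. row 31) = 01010101101010100101010110101010
Output column grouped in 4s = 0101 0101 1010 1010 0101 0101 1010 1010 = 0x55AA55AA
Convert to decimal digit by digit (value = value*16 + digit):
  5 -> 5
  5*16 + 5 = 85
  85*16 + 10 (A) = 1370
  1370*16 + 10 (A) = 21930
  21930*16 + 5 = 350885
  350885*16 + 5 = 5614165
  5614165*16 + 10 (A) = 89826650
  89826650*16 + 10 (A) = 1437226410
Decimal = 1437226410

1437226410


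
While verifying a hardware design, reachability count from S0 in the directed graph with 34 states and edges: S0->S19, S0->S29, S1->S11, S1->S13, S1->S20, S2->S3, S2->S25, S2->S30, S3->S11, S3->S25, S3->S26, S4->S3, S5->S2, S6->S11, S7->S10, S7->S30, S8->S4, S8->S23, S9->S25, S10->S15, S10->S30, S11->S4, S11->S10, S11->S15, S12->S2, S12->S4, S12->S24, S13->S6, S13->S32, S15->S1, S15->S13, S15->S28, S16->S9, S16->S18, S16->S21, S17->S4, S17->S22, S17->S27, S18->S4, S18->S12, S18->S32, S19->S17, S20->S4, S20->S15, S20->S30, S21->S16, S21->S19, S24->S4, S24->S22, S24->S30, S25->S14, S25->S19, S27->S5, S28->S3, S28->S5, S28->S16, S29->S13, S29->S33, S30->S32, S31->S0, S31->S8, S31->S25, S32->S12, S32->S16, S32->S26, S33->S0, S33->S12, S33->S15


BFS from S0:
  layer 0: {S0}
  layer 1: {S19, S29}
  layer 2: {S13, S17, S33}
  layer 3: {S4, S6, S12, S15, S22, S27, S32}
  layer 4: {S1, S2, S3, S5, S11, S16, S24, S26, S28}
  layer 5: {S9, S10, S18, S20, S21, S25, S30}
  layer 6: {S14}
Reachable set: {S0, S1, S2, S3, S4, S5, S6, S9, S10, S11, S12, S13, S14, S15, S16, S17, S18, S19, S20, S21, S22, S24, S25, S26, S27, S28, S29, S30, S32, S33}
Count = 30

30


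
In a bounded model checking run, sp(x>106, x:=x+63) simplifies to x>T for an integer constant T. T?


Formula: sp(P, x:=E) = exists old_x. (x = E[old_x/x]) AND P[old_x/x] (old_x is the value of x before the assignment; eliminate old_x by solving x = E[old_x/x] for old_x)
Step 1: Precondition P: x>106, i.e. old_x > 106
Step 2: Assignment gives x = old_x + 63, so old_x = x - 63
Step 3: Substitute into P: x - 63 > 106
Step 4: Simplify: x > 106+63 = 169

169


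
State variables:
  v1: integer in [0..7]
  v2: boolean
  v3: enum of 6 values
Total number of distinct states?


State space = product of domain sizes of all variables.
Domain sizes:
  v1 (integer in [0..7]): 8
  v2 (boolean): 2
  v3 (enum of 6 values): 6
Product = 8 * 2 * 6 = 96

96


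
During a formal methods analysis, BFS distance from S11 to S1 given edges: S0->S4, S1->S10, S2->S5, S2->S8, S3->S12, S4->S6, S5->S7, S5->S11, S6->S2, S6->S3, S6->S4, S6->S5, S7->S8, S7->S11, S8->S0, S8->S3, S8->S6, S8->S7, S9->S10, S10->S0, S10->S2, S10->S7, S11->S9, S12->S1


BFS layer-by-layer from S11:
  dist 0: {S11}
  dist 1: {S9}
  dist 2: {S10}
  dist 3: {S0, S2, S7}
  dist 4: {S4, S5, S8}
  dist 5: {S3, S6}
  dist 6: {S12}
  dist 7: {S1}
  -> S1 reached at distance 7
Shortest path length = 7

7


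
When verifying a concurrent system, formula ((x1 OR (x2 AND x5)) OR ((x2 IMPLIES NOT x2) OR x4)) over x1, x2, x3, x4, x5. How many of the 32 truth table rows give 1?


Formula: ((x1 OR (x2 AND x5)) OR ((x2 IMPLIES NOT x2) OR x4)) over 5 vars (32 rows)
Evaluate each row (x1, x2, x3, x4, x5 as bits, MSB first):
  row 0 [00000]: ((0 OR (0 AND 0)) OR ((0 IMPLIES NOT 0) OR 0)) -> 1
  row 1 [00001]: ((0 OR (0 AND 1)) OR ((0 IMPLIES NOT 0) OR 0)) -> 1
  row 2 [00010]: ((0 OR (0 AND 0)) OR ((0 IMPLIES NOT 0) OR 1)) -> 1
  row 3 [00011]: ((0 OR (0 AND 1)) OR ((0 IMPLIES NOT 0) OR 1)) -> 1
  row 4 [00100]: ((0 OR (0 AND 0)) OR ((0 IMPLIES NOT 0) OR 0)) -> 1
  row 5 [00101]: ((0 OR (0 AND 1)) OR ((0 IMPLIES NOT 0) OR 0)) -> 1
  row 6 [00110]: ((0 OR (0 AND 0)) OR ((0 IMPLIES NOT 0) OR 1)) -> 1
  row 7 [00111]: ((0 OR (0 AND 1)) OR ((0 IMPLIES NOT 0) OR 1)) -> 1
  row 8 [01000]: ((0 OR (1 AND 0)) OR ((1 IMPLIES NOT 1) OR 0)) -> 0
  row 9 [01001]: ((0 OR (1 AND 1)) OR ((1 IMPLIES NOT 1) OR 0)) -> 1
  row 10 [01010]: ((0 OR (1 AND 0)) OR ((1 IMPLIES NOT 1) OR 1)) -> 1
  row 11 [01011]: ((0 OR (1 AND 1)) OR ((1 IMPLIES NOT 1) OR 1)) -> 1
  row 12 [01100]: ((0 OR (1 AND 0)) OR ((1 IMPLIES NOT 1) OR 0)) -> 0
  row 13 [01101]: ((0 OR (1 AND 1)) OR ((1 IMPLIES NOT 1) OR 0)) -> 1
  row 14 [01110]: ((0 OR (1 AND 0)) OR ((1 IMPLIES NOT 1) OR 1)) -> 1
  row 15 [01111]: ((0 OR (1 AND 1)) OR ((1 IMPLIES NOT 1) OR 1)) -> 1
  row 16 [10000]: ((1 OR (0 AND 0)) OR ((0 IMPLIES NOT 0) OR 0)) -> 1
  row 17 [10001]: ((1 OR (0 AND 1)) OR ((0 IMPLIES NOT 0) OR 0)) -> 1
  row 18 [10010]: ((1 OR (0 AND 0)) OR ((0 IMPLIES NOT 0) OR 1)) -> 1
  row 19 [10011]: ((1 OR (0 AND 1)) OR ((0 IMPLIES NOT 0) OR 1)) -> 1
  row 20 [10100]: ((1 OR (0 AND 0)) OR ((0 IMPLIES NOT 0) OR 0)) -> 1
  row 21 [10101]: ((1 OR (0 AND 1)) OR ((0 IMPLIES NOT 0) OR 0)) -> 1
  row 22 [10110]: ((1 OR (0 AND 0)) OR ((0 IMPLIES NOT 0) OR 1)) -> 1
  row 23 [10111]: ((1 OR (0 AND 1)) OR ((0 IMPLIES NOT 0) OR 1)) -> 1
  row 24 [11000]: ((1 OR (1 AND 0)) OR ((1 IMPLIES NOT 1) OR 0)) -> 1
  row 25 [11001]: ((1 OR (1 AND 1)) OR ((1 IMPLIES NOT 1) OR 0)) -> 1
  row 26 [11010]: ((1 OR (1 AND 0)) OR ((1 IMPLIES NOT 1) OR 1)) -> 1
  row 27 [11011]: ((1 OR (1 AND 1)) OR ((1 IMPLIES NOT 1) OR 1)) -> 1
  row 28 [11100]: ((1 OR (1 AND 0)) OR ((1 IMPLIES NOT 1) OR 0)) -> 1
  row 29 [11101]: ((1 OR (1 AND 1)) OR ((1 IMPLIES NOT 1) OR 0)) -> 1
  row 30 [11110]: ((1 OR (1 AND 0)) OR ((1 IMPLIES NOT 1) OR 1)) -> 1
  row 31 [11111]: ((1 OR (1 AND 1)) OR ((1 IMPLIES NOT 1) OR 1)) -> 1
Full result column, 8 rows per line (x1,x2 fixed per line; x3,x4,x5 runs 000..111 left to right):
  rows 0-7 [x1,x2=00]: 11111111  (ones: 8)
  rows 8-15 [x1,x2=01]: 01110111  (ones: 6)
  rows 16-23 [x1,x2=10]: 11111111  (ones: 8)
  rows 24-31 [x1,x2=11]: 11111111  (ones: 8)
Count of 1-rows = 8+6+8+8 = 30

30


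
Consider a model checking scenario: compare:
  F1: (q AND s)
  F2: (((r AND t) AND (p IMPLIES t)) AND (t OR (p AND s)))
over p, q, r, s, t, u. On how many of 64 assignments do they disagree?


F1 = (q AND s)
F2 = (((r AND t) AND (p IMPLIES t)) AND (t OR (p AND s)))
Evaluate both on each of 64 rows (bits = p,q,r,s,t,u):
  row 0 [000000]: F1=0 F2=0 -> 0
  row 1 [000001]: F1=0 F2=0 -> 0
  row 2 [000010]: F1=0 F2=0 -> 0
  row 3 [000011]: F1=0 F2=0 -> 0
  row 4 [000100]: F1=0 F2=0 -> 0
  (every remaining row is evaluated the same way; all 64 results are listed next)
Full result column, 8 rows per line (p,q,r fixed per line; s,t,u runs 000..111 left to right):
  rows 0-7 [p,q,r=000]: 00000000  (ones: 0)
  rows 8-15 [p,q,r=001]: 00110011  (ones: 4)
  rows 16-23 [p,q,r=010]: 00001111  (ones: 4)
  rows 24-31 [p,q,r=011]: 00111100  (ones: 4)
  rows 32-39 [p,q,r=100]: 00000000  (ones: 0)
  rows 40-47 [p,q,r=101]: 00110011  (ones: 4)
  rows 48-55 [p,q,r=110]: 00001111  (ones: 4)
  rows 56-63 [p,q,r=111]: 00111100  (ones: 4)
Disagreements = 0+4+4+4+0+4+4+4 = 24

24


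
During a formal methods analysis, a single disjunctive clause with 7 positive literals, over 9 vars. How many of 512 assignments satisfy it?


Step 1: Total=2^9=512
Step 2: Unsat when all 7 false: 2^2=4
Step 3: Sat=512-4=508

508


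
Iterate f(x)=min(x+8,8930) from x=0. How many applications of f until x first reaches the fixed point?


Step 1: x=0, cap=8930, increment=8
Step 2: x grows by 8 each step until capped at 8930; fixed point is x=8930
Step 3: iterations = ceil(8930/8) = 1117

1117


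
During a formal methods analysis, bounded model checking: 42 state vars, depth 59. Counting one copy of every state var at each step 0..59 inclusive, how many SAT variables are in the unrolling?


BMC unrolls to depth k, creating one copy of each state var for steps 0..k.
Step count = 59 + 1 = 60 (steps 0 through 59)
Vars per step = 42
Total = 42 * 60 = 2520

2520


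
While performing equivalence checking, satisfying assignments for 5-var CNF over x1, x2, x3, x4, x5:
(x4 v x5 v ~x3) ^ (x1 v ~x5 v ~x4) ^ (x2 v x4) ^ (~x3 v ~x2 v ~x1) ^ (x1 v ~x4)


CNF with 5 clauses over 5 vars (32 assignments).
An assignment satisfies CNF iff every clause has >=1 true literal.
Check each row (bits = x1,x2,x3,x4,x5; clause T/F shown):
  row 0 [00000]: clauses=TTFTT -> 0
  row 1 [00001]: clauses=TTFTT -> 0
  row 2 [00010]: clauses=TTTTF -> 0
  row 3 [00011]: clauses=TFTTF -> 0
  row 4 [00100]: clauses=FTFTT -> 0
  row 5 [00101]: clauses=TTFTT -> 0
  row 6 [00110]: clauses=TTTTF -> 0
  row 7 [00111]: clauses=TFTTF -> 0
  row 8 [01000]: clauses=TTTTT -> 1
  row 9 [01001]: clauses=TTTTT -> 1
  row 10 [01010]: clauses=TTTTF -> 0
  row 11 [01011]: clauses=TFTTF -> 0
  row 12 [01100]: clauses=FTTTT -> 0
  row 13 [01101]: clauses=TTTTT -> 1
  row 14 [01110]: clauses=TTTTF -> 0
  row 15 [01111]: clauses=TFTTF -> 0
  row 16 [10000]: clauses=TTFTT -> 0
  row 17 [10001]: clauses=TTFTT -> 0
  row 18 [10010]: clauses=TTTTT -> 1
  row 19 [10011]: clauses=TTTTT -> 1
  row 20 [10100]: clauses=FTFTT -> 0
  row 21 [10101]: clauses=TTFTT -> 0
  row 22 [10110]: clauses=TTTTT -> 1
  row 23 [10111]: clauses=TTTTT -> 1
  row 24 [11000]: clauses=TTTTT -> 1
  row 25 [11001]: clauses=TTTTT -> 1
  row 26 [11010]: clauses=TTTTT -> 1
  row 27 [11011]: clauses=TTTTT -> 1
  row 28 [11100]: clauses=FTTFT -> 0
  row 29 [11101]: clauses=TTTFT -> 0
  row 30 [11110]: clauses=TTTFT -> 0
  row 31 [11111]: clauses=TTTFT -> 0
Full result column, 8 rows per line (x1,x2 fixed per line; x3,x4,x5 runs 000..111 left to right):
  rows 0-7 [x1,x2=00]: 00000000  (ones: 0)
  rows 8-15 [x1,x2=01]: 11000100  (ones: 3)
  rows 16-23 [x1,x2=10]: 00110011  (ones: 4)
  rows 24-31 [x1,x2=11]: 11110000  (ones: 4)
Satisfying assignments = 0+3+4+4 = 11

11


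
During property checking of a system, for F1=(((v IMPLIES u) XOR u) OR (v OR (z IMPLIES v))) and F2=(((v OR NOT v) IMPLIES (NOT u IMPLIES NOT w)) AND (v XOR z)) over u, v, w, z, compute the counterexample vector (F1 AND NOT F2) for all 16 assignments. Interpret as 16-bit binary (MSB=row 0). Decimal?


F1 = (((v IMPLIES u) XOR u) OR (v OR (z IMPLIES v)))
F2 = (((v OR NOT v) IMPLIES (NOT u IMPLIES NOT w)) AND (v XOR z))
Counterexample to F1=>F2 is where F1=1 and F2=0.
Evaluate each row (bits = u,v,w,z, MSB first):
  row 0 [0000]: F1=1 F2=0 -> F1&~F2 -> 1
  row 1 [0001]: F1=1 F2=1 -> F1&~F2 -> 0
  row 2 [0010]: F1=1 F2=0 -> F1&~F2 -> 1
  row 3 [0011]: F1=1 F2=0 -> F1&~F2 -> 1
  row 4 [0100]: F1=1 F2=1 -> F1&~F2 -> 0
  row 5 [0101]: F1=1 F2=0 -> F1&~F2 -> 1
  row 6 [0110]: F1=1 F2=0 -> F1&~F2 -> 1
  row 7 [0111]: F1=1 F2=0 -> F1&~F2 -> 1
  row 8 [1000]: F1=1 F2=0 -> F1&~F2 -> 1
  row 9 [1001]: F1=0 F2=1 -> F1&~F2 -> 0
  row 10 [1010]: F1=1 F2=0 -> F1&~F2 -> 1
  row 11 [1011]: F1=0 F2=1 -> F1&~F2 -> 0
  row 12 [1100]: F1=1 F2=1 -> F1&~F2 -> 0
  row 13 [1101]: F1=1 F2=0 -> F1&~F2 -> 1
  row 14 [1110]: F1=1 F2=1 -> F1&~F2 -> 0
  row 15 [1111]: F1=1 F2=0 -> F1&~F2 -> 1
Full result column, 4 rows per line (u,v fixed per line; w,z runs 00..11 left to right):
  rows 0-3 [u,v=00]: 1011  = hex B
  rows 4-7 [u,v=01]: 0111  = hex 7
  rows 8-11 [u,v=10]: 1010  = hex A
  rows 12-15 [u,v=11]: 0101  = hex 5
Counterexample vector (row 0 .. row 15) = 1011011110100101
Output column grouped in 4s = 1011 0111 1010 0101 = 0xB7A5
Convert to decimal digit by digit (value = value*16 + digit):
  B -> 11
  11*16 + 7 = 183
  183*16 + 10 (A) = 2938
  2938*16 + 5 = 47013
Decimal = 47013

47013


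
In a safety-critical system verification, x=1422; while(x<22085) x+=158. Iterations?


Step 1: x goes from 1422 toward 22085 by 158; the body runs while x<22085, so iterations = ceil((bound-start)/step)
Step 2: Distance=20663
Step 3: ceil(20663/158)=131

131


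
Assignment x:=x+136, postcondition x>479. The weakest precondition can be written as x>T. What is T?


Formula: wp(x:=E, P) = P[E/x] (substitute E for x in postcondition)
Step 1: Postcondition: x>479
Step 2: Substitute x+136 for x: x+136>479
Step 3: Solve for x: x > 479-136 = 343

343


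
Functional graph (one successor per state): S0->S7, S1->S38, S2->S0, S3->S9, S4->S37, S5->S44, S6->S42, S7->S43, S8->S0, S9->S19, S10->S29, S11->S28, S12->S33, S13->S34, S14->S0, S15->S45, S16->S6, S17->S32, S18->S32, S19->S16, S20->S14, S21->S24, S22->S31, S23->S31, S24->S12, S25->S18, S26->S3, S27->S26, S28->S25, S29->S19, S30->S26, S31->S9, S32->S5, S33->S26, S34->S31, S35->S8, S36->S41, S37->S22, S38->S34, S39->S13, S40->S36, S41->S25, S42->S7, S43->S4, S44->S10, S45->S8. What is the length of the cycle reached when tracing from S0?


Trace from S0 until a state repeats:
  S0 -> S7 -> S43 -> S4 -> S37 -> S22 -> S31 -> S9 -> S19 -> S16 -> S6 -> S42 -> S7
S7 first seen at step 1, revisited at step 12.
Cycle length = 12 - 1 = 11

11


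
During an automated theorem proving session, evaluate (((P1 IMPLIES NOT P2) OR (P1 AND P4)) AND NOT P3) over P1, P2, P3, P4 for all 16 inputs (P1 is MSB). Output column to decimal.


Formula: (((P1 IMPLIES NOT P2) OR (P1 AND P4)) AND NOT P3) over P1, P2, P3, P4 (16 rows)
Evaluate each row (bits = P1,P2,P3,P4, MSB first):
  row 0 [0000]: (((0 IMPLIES NOT 0) OR (0 AND 0)) AND NOT 0) -> 1
  row 1 [0001]: (((0 IMPLIES NOT 0) OR (0 AND 1)) AND NOT 0) -> 1
  row 2 [0010]: (((0 IMPLIES NOT 0) OR (0 AND 0)) AND NOT 1) -> 0
  row 3 [0011]: (((0 IMPLIES NOT 0) OR (0 AND 1)) AND NOT 1) -> 0
  row 4 [0100]: (((0 IMPLIES NOT 1) OR (0 AND 0)) AND NOT 0) -> 1
  row 5 [0101]: (((0 IMPLIES NOT 1) OR (0 AND 1)) AND NOT 0) -> 1
  row 6 [0110]: (((0 IMPLIES NOT 1) OR (0 AND 0)) AND NOT 1) -> 0
  row 7 [0111]: (((0 IMPLIES NOT 1) OR (0 AND 1)) AND NOT 1) -> 0
  row 8 [1000]: (((1 IMPLIES NOT 0) OR (1 AND 0)) AND NOT 0) -> 1
  row 9 [1001]: (((1 IMPLIES NOT 0) OR (1 AND 1)) AND NOT 0) -> 1
  row 10 [1010]: (((1 IMPLIES NOT 0) OR (1 AND 0)) AND NOT 1) -> 0
  row 11 [1011]: (((1 IMPLIES NOT 0) OR (1 AND 1)) AND NOT 1) -> 0
  row 12 [1100]: (((1 IMPLIES NOT 1) OR (1 AND 0)) AND NOT 0) -> 0
  row 13 [1101]: (((1 IMPLIES NOT 1) OR (1 AND 1)) AND NOT 0) -> 1
  row 14 [1110]: (((1 IMPLIES NOT 1) OR (1 AND 0)) AND NOT 1) -> 0
  row 15 [1111]: (((1 IMPLIES NOT 1) OR (1 AND 1)) AND NOT 1) -> 0
Full result column, 4 rows per line (P1,P2 fixed per line; P3,P4 runs 00..11 left to right):
  rows 0-3 [P1,P2=00]: 1100  = hex C
  rows 4-7 [P1,P2=01]: 1100  = hex C
  rows 8-11 [P1,P2=10]: 1100  = hex C
  rows 12-15 [P1,P2=11]: 0100  = hex 4
Output column (row 0 .. row 15) = 1100110011000100
Output column grouped in 4s = 1100 1100 1100 0100 = 0xCCC4
Convert to decimal digit by digit (value = value*16 + digit):
  C -> 12
  12*16 + 12 (C) = 204
  204*16 + 12 (C) = 3276
  3276*16 + 4 = 52420
Decimal = 52420

52420


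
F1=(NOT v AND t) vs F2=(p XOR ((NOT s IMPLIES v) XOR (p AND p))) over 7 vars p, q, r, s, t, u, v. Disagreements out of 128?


F1 = (NOT v AND t)
F2 = (p XOR ((NOT s IMPLIES v) XOR (p AND p)))
Evaluate both on each of 128 rows (bits = p,q,r,s,t,u,v):
  row 0 [0000000]: F1=0 F2=0 -> 0
  row 1 [0000001]: F1=0 F2=1 (differ) -> 1
  row 2 [0000010]: F1=0 F2=0 -> 0
  row 3 [0000011]: F1=0 F2=1 (differ) -> 1
  row 4 [0000100]: F1=1 F2=0 (differ) -> 1
  (every remaining row is evaluated the same way; all 128 results are listed next)
Full result column, 8 rows per line (p,q,r,s fixed per line; t,u,v runs 000..111 left to right):
  rows 0-7 [p,q,r,s=0000]: 01011111  (ones: 6)
  rows 8-15 [p,q,r,s=0001]: 11110101  (ones: 6)
  rows 16-23 [p,q,r,s=0010]: 01011111  (ones: 6)
  rows 24-31 [p,q,r,s=0011]: 11110101  (ones: 6)
  rows 32-39 [p,q,r,s=0100]: 01011111  (ones: 6)
  rows 40-47 [p,q,r,s=0101]: 11110101  (ones: 6)
  rows 48-55 [p,q,r,s=0110]: 01011111  (ones: 6)
  rows 56-63 [p,q,r,s=0111]: 11110101  (ones: 6)
  rows 64-71 [p,q,r,s=1000]: 01011111  (ones: 6)
  rows 72-79 [p,q,r,s=1001]: 11110101  (ones: 6)
  rows 80-87 [p,q,r,s=1010]: 01011111  (ones: 6)
  rows 88-95 [p,q,r,s=1011]: 11110101  (ones: 6)
  rows 96-103 [p,q,r,s=1100]: 01011111  (ones: 6)
  rows 104-111 [p,q,r,s=1101]: 11110101  (ones: 6)
  rows 112-119 [p,q,r,s=1110]: 01011111  (ones: 6)
  rows 120-127 [p,q,r,s=1111]: 11110101  (ones: 6)
Disagreements = 6+6+6+6+6+6+6+6+6+6+6+6+6+6+6+6 = 96

96


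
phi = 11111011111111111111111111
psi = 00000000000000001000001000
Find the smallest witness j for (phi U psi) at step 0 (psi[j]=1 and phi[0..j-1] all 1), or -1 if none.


(phi U psi) at 0: need smallest j with psi[j]=1 and phi[i]=1 for all i in [0,j).
Scan from step 0:
  step 0: phi=1, psi=0 -> continue
  step 1: phi=1, psi=0 -> continue
  step 2: phi=1, psi=0 -> continue
  step 3: phi=1, psi=0 -> continue
  step 5: phi=0 -> phi-prefix broken from here
  step 16: psi=1 but phi already failed -> not a witness
  step 22: psi=1 but phi already failed -> not a witness
  end of trace: no witness -> -1
Witness step = -1

-1


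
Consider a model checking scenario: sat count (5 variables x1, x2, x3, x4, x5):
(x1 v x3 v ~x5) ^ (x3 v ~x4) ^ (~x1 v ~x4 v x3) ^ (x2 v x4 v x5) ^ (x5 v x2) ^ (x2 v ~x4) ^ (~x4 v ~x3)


CNF with 7 clauses over 5 vars (32 assignments).
An assignment satisfies CNF iff every clause has >=1 true literal.
Check each row (bits = x1,x2,x3,x4,x5; clause T/F shown):
  row 0 [00000]: clauses=TTTFFTT -> 0
  row 1 [00001]: clauses=FTTTTTT -> 0
  row 2 [00010]: clauses=TFTTFFT -> 0
  row 3 [00011]: clauses=FFTTTFT -> 0
  row 4 [00100]: clauses=TTTFFTT -> 0
  row 5 [00101]: clauses=TTTTTTT -> 1
  row 6 [00110]: clauses=TTTTFFF -> 0
  row 7 [00111]: clauses=TTTTTFF -> 0
  row 8 [01000]: clauses=TTTTTTT -> 1
  row 9 [01001]: clauses=FTTTTTT -> 0
  row 10 [01010]: clauses=TFTTTTT -> 0
  row 11 [01011]: clauses=FFTTTTT -> 0
  row 12 [01100]: clauses=TTTTTTT -> 1
  row 13 [01101]: clauses=TTTTTTT -> 1
  row 14 [01110]: clauses=TTTTTTF -> 0
  row 15 [01111]: clauses=TTTTTTF -> 0
  row 16 [10000]: clauses=TTTFFTT -> 0
  row 17 [10001]: clauses=TTTTTTT -> 1
  row 18 [10010]: clauses=TFFTFFT -> 0
  row 19 [10011]: clauses=TFFTTFT -> 0
  row 20 [10100]: clauses=TTTFFTT -> 0
  row 21 [10101]: clauses=TTTTTTT -> 1
  row 22 [10110]: clauses=TTTTFFF -> 0
  row 23 [10111]: clauses=TTTTTFF -> 0
  row 24 [11000]: clauses=TTTTTTT -> 1
  row 25 [11001]: clauses=TTTTTTT -> 1
  row 26 [11010]: clauses=TFFTTTT -> 0
  row 27 [11011]: clauses=TFFTTTT -> 0
  row 28 [11100]: clauses=TTTTTTT -> 1
  row 29 [11101]: clauses=TTTTTTT -> 1
  row 30 [11110]: clauses=TTTTTTF -> 0
  row 31 [11111]: clauses=TTTTTTF -> 0
Full result column, 8 rows per line (x1,x2 fixed per line; x3,x4,x5 runs 000..111 left to right):
  rows 0-7 [x1,x2=00]: 00000100  (ones: 1)
  rows 8-15 [x1,x2=01]: 10001100  (ones: 3)
  rows 16-23 [x1,x2=10]: 01000100  (ones: 2)
  rows 24-31 [x1,x2=11]: 11001100  (ones: 4)
Satisfying assignments = 1+3+2+4 = 10

10


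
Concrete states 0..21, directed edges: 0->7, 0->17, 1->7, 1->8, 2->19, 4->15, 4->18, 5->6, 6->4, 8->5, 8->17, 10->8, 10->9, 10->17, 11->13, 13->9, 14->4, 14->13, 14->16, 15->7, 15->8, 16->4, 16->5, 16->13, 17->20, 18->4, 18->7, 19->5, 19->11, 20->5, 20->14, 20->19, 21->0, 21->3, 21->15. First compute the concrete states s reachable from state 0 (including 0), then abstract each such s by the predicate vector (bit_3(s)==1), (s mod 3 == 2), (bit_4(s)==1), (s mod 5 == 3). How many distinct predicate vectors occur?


BFS from 0:
Concrete reachable: {0, 4, 5, 6, 7, 8, 9, 11, 13, 14, 15, 16, 17, 18, 19, 20}
Abstract via predicates (bit_3(s)==1), (s mod 3 == 2), (bit_4(s)==1), (s mod 5 == 3):
  (0,0,0,0) <- {0, 4, 6, 7}
  (0,0,1,0) <- {16, 19}
  (0,0,1,1) <- {18}
  (0,1,0,0) <- {5}
  (0,1,1,0) <- {17, 20}
  (1,0,0,0) <- {9, 15}
  (1,0,0,1) <- {13}
  (1,1,0,0) <- {11, 14}
  (1,1,0,1) <- {8}
Distinct abstract states = 9

9


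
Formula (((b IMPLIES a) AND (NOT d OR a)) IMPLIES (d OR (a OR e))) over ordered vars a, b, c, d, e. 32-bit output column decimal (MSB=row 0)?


Formula: (((b IMPLIES a) AND (NOT d OR a)) IMPLIES (d OR (a OR e))) over a, b, c, d, e (32 rows)
Evaluate each row (bits = a,b,c,d,e, MSB first):
  row 0 [00000]: (((0 IMPLIES 0) AND (NOT 0 OR 0)) IMPLIES (0 OR (0 OR 0))) -> 0
  row 1 [00001]: (((0 IMPLIES 0) AND (NOT 0 OR 0)) IMPLIES (0 OR (0 OR 1))) -> 1
  row 2 [00010]: (((0 IMPLIES 0) AND (NOT 1 OR 0)) IMPLIES (1 OR (0 OR 0))) -> 1
  row 3 [00011]: (((0 IMPLIES 0) AND (NOT 1 OR 0)) IMPLIES (1 OR (0 OR 1))) -> 1
  row 4 [00100]: (((0 IMPLIES 0) AND (NOT 0 OR 0)) IMPLIES (0 OR (0 OR 0))) -> 0
  row 5 [00101]: (((0 IMPLIES 0) AND (NOT 0 OR 0)) IMPLIES (0 OR (0 OR 1))) -> 1
  row 6 [00110]: (((0 IMPLIES 0) AND (NOT 1 OR 0)) IMPLIES (1 OR (0 OR 0))) -> 1
  row 7 [00111]: (((0 IMPLIES 0) AND (NOT 1 OR 0)) IMPLIES (1 OR (0 OR 1))) -> 1
  row 8 [01000]: (((1 IMPLIES 0) AND (NOT 0 OR 0)) IMPLIES (0 OR (0 OR 0))) -> 1
  row 9 [01001]: (((1 IMPLIES 0) AND (NOT 0 OR 0)) IMPLIES (0 OR (0 OR 1))) -> 1
  row 10 [01010]: (((1 IMPLIES 0) AND (NOT 1 OR 0)) IMPLIES (1 OR (0 OR 0))) -> 1
  row 11 [01011]: (((1 IMPLIES 0) AND (NOT 1 OR 0)) IMPLIES (1 OR (0 OR 1))) -> 1
  row 12 [01100]: (((1 IMPLIES 0) AND (NOT 0 OR 0)) IMPLIES (0 OR (0 OR 0))) -> 1
  row 13 [01101]: (((1 IMPLIES 0) AND (NOT 0 OR 0)) IMPLIES (0 OR (0 OR 1))) -> 1
  row 14 [01110]: (((1 IMPLIES 0) AND (NOT 1 OR 0)) IMPLIES (1 OR (0 OR 0))) -> 1
  row 15 [01111]: (((1 IMPLIES 0) AND (NOT 1 OR 0)) IMPLIES (1 OR (0 OR 1))) -> 1
  row 16 [10000]: (((0 IMPLIES 1) AND (NOT 0 OR 1)) IMPLIES (0 OR (1 OR 0))) -> 1
  row 17 [10001]: (((0 IMPLIES 1) AND (NOT 0 OR 1)) IMPLIES (0 OR (1 OR 1))) -> 1
  row 18 [10010]: (((0 IMPLIES 1) AND (NOT 1 OR 1)) IMPLIES (1 OR (1 OR 0))) -> 1
  row 19 [10011]: (((0 IMPLIES 1) AND (NOT 1 OR 1)) IMPLIES (1 OR (1 OR 1))) -> 1
  row 20 [10100]: (((0 IMPLIES 1) AND (NOT 0 OR 1)) IMPLIES (0 OR (1 OR 0))) -> 1
  row 21 [10101]: (((0 IMPLIES 1) AND (NOT 0 OR 1)) IMPLIES (0 OR (1 OR 1))) -> 1
  row 22 [10110]: (((0 IMPLIES 1) AND (NOT 1 OR 1)) IMPLIES (1 OR (1 OR 0))) -> 1
  row 23 [10111]: (((0 IMPLIES 1) AND (NOT 1 OR 1)) IMPLIES (1 OR (1 OR 1))) -> 1
  row 24 [11000]: (((1 IMPLIES 1) AND (NOT 0 OR 1)) IMPLIES (0 OR (1 OR 0))) -> 1
  row 25 [11001]: (((1 IMPLIES 1) AND (NOT 0 OR 1)) IMPLIES (0 OR (1 OR 1))) -> 1
  row 26 [11010]: (((1 IMPLIES 1) AND (NOT 1 OR 1)) IMPLIES (1 OR (1 OR 0))) -> 1
  row 27 [11011]: (((1 IMPLIES 1) AND (NOT 1 OR 1)) IMPLIES (1 OR (1 OR 1))) -> 1
  row 28 [11100]: (((1 IMPLIES 1) AND (NOT 0 OR 1)) IMPLIES (0 OR (1 OR 0))) -> 1
  row 29 [11101]: (((1 IMPLIES 1) AND (NOT 0 OR 1)) IMPLIES (0 OR (1 OR 1))) -> 1
  row 30 [11110]: (((1 IMPLIES 1) AND (NOT 1 OR 1)) IMPLIES (1 OR (1 OR 0))) -> 1
  row 31 [11111]: (((1 IMPLIES 1) AND (NOT 1 OR 1)) IMPLIES (1 OR (1 OR 1))) -> 1
Full result column, 4 rows per line (a,b,c fixed per line; d,e runs 00..11 left to right):
  rows 0-3 [a,b,c=000]: 0111  = hex 7
  rows 4-7 [a,b,c=001]: 0111  = hex 7
  rows 8-11 [a,b,c=010]: 1111  = hex F
  rows 12-15 [a,b,c=011]: 1111  = hex F
  rows 16-19 [a,b,c=100]: 1111  = hex F
  rows 20-23 [a,b,c=101]: 1111  = hex F
  rows 24-27 [a,b,c=110]: 1111  = hex F
  rows 28-31 [a,b,c=111]: 1111  = hex F
Output column (row 0 .. row 31) = 01110111111111111111111111111111
Output column grouped in 4s = 0111 0111 1111 1111 1111 1111 1111 1111 = 0x77FFFFFF
Convert to decimal digit by digit (value = value*16 + digit):
  7 -> 7
  7*16 + 7 = 119
  119*16 + 15 (F) = 1919
  1919*16 + 15 (F) = 30719
  30719*16 + 15 (F) = 491519
  491519*16 + 15 (F) = 7864319
  7864319*16 + 15 (F) = 125829119
  125829119*16 + 15 (F) = 2013265919
Decimal = 2013265919

2013265919


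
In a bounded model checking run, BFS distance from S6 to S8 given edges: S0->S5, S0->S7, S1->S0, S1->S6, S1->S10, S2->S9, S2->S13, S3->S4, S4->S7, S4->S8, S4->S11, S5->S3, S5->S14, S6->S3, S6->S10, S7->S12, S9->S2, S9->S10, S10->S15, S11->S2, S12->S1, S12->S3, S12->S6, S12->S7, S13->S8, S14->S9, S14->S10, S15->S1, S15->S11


BFS layer-by-layer from S6:
  dist 0: {S6}
  dist 1: {S3, S10}
  dist 2: {S4, S15}
  dist 3: {S1, S7, S8, S11}
  -> S8 reached at distance 3
Shortest path length = 3

3


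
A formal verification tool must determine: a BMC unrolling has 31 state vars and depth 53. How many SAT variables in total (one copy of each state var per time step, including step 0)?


BMC unrolls to depth k, creating one copy of each state var for steps 0..k.
Step count = 53 + 1 = 54 (steps 0 through 53)
Vars per step = 31
Total = 31 * 54 = 1674

1674


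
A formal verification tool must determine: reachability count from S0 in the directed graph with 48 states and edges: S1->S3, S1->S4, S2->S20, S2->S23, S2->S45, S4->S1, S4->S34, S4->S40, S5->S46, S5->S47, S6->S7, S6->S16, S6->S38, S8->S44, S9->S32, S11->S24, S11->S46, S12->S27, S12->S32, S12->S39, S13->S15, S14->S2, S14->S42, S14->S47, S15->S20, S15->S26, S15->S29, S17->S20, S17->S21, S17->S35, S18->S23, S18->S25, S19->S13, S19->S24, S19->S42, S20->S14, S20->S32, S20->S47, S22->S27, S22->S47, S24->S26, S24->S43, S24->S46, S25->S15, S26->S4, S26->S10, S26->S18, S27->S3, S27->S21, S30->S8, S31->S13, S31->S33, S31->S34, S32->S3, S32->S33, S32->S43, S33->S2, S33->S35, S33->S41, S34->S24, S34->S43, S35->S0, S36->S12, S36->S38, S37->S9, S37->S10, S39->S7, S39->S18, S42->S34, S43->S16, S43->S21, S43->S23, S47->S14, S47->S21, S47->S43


BFS from S0:
  layer 0: {S0}
Reachable set: {S0}
Count = 1

1


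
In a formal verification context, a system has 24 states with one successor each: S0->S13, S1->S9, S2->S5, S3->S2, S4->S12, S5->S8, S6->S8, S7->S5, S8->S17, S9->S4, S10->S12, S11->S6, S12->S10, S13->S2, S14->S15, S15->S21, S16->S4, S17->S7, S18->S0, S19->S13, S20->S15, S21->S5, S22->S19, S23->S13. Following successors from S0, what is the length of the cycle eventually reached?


Trace from S0 until a state repeats:
  S0 -> S13 -> S2 -> S5 -> S8 -> S17 -> S7 -> S5
S5 first seen at step 3, revisited at step 7.
Cycle length = 7 - 3 = 4

4


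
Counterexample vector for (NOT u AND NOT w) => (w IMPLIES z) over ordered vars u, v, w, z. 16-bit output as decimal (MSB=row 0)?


F1 = (NOT u AND NOT w)
F2 = (w IMPLIES z)
Counterexample to F1=>F2 is where F1=1 and F2=0.
Evaluate each row (bits = u,v,w,z, MSB first):
  row 0 [0000]: F1=1 F2=1 -> F1&~F2 -> 0
  row 1 [0001]: F1=1 F2=1 -> F1&~F2 -> 0
  row 2 [0010]: F1=0 F2=0 -> F1&~F2 -> 0
  row 3 [0011]: F1=0 F2=1 -> F1&~F2 -> 0
  row 4 [0100]: F1=1 F2=1 -> F1&~F2 -> 0
  row 5 [0101]: F1=1 F2=1 -> F1&~F2 -> 0
  row 6 [0110]: F1=0 F2=0 -> F1&~F2 -> 0
  row 7 [0111]: F1=0 F2=1 -> F1&~F2 -> 0
  row 8 [1000]: F1=0 F2=1 -> F1&~F2 -> 0
  row 9 [1001]: F1=0 F2=1 -> F1&~F2 -> 0
  row 10 [1010]: F1=0 F2=0 -> F1&~F2 -> 0
  row 11 [1011]: F1=0 F2=1 -> F1&~F2 -> 0
  row 12 [1100]: F1=0 F2=1 -> F1&~F2 -> 0
  row 13 [1101]: F1=0 F2=1 -> F1&~F2 -> 0
  row 14 [1110]: F1=0 F2=0 -> F1&~F2 -> 0
  row 15 [1111]: F1=0 F2=1 -> F1&~F2 -> 0
Full result column, 4 rows per line (u,v fixed per line; w,z runs 00..11 left to right):
  rows 0-3 [u,v=00]: 0000  = hex 0
  rows 4-7 [u,v=01]: 0000  = hex 0
  rows 8-11 [u,v=10]: 0000  = hex 0
  rows 12-15 [u,v=11]: 0000  = hex 0
Counterexample vector (row 0 .. row 15) = 0000000000000000
Output column grouped in 4s = 0000 0000 0000 0000 = 0x0000
Convert to decimal digit by digit (value = value*16 + digit):
  0 -> 0
  0*16 + 0 = 0
  0*16 + 0 = 0
  0*16 + 0 = 0
Decimal = 0

0


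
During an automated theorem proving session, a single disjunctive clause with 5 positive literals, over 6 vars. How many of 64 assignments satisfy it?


Step 1: Total=2^6=64
Step 2: Unsat when all 5 false: 2^1=2
Step 3: Sat=64-2=62

62


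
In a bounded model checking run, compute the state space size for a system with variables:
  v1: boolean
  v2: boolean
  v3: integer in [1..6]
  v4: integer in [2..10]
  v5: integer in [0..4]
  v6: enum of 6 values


State space = product of domain sizes of all variables.
Domain sizes:
  v1 (boolean): 2
  v2 (boolean): 2
  v3 (integer in [1..6]): 6
  v4 (integer in [2..10]): 9
  v5 (integer in [0..4]): 5
  v6 (enum of 6 values): 6
Product = 2 * 2 * 6 * 9 * 5 * 6 = 6480

6480


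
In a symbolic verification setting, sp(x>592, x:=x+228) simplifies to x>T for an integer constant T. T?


Formula: sp(P, x:=E) = exists old_x. (x = E[old_x/x]) AND P[old_x/x] (old_x is the value of x before the assignment; eliminate old_x by solving x = E[old_x/x] for old_x)
Step 1: Precondition P: x>592, i.e. old_x > 592
Step 2: Assignment gives x = old_x + 228, so old_x = x - 228
Step 3: Substitute into P: x - 228 > 592
Step 4: Simplify: x > 592+228 = 820

820


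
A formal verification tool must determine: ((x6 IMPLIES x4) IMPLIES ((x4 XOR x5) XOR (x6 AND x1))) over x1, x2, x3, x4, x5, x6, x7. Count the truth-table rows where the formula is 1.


Formula: ((x6 IMPLIES x4) IMPLIES ((x4 XOR x5) XOR (x6 AND x1))) over 7 vars (128 rows)
Evaluate each row (x1, x2, x3, x4, x5, x6, x7 as bits, MSB first):
  row 0 [0000000]: ((0 IMPLIES 0) IMPLIES ((0 XOR 0) XOR (0 AND 0))) -> 0
  row 1 [0000001]: ((0 IMPLIES 0) IMPLIES ((0 XOR 0) XOR (0 AND 0))) -> 0
  row 2 [0000010]: ((1 IMPLIES 0) IMPLIES ((0 XOR 0) XOR (1 AND 0))) -> 1
  row 3 [0000011]: ((1 IMPLIES 0) IMPLIES ((0 XOR 0) XOR (1 AND 0))) -> 1
  row 4 [0000100]: ((0 IMPLIES 0) IMPLIES ((0 XOR 1) XOR (0 AND 0))) -> 1
  (every remaining row is evaluated the same way; all 128 results are listed next)
Full result column, 8 rows per line (x1,x2,x3,x4 fixed per line; x5,x6,x7 runs 000..111 left to right):
  rows 0-7 [x1,x2,x3,x4=0000]: 00111111  (ones: 6)
  rows 8-15 [x1,x2,x3,x4=0001]: 11110000  (ones: 4)
  rows 16-23 [x1,x2,x3,x4=0010]: 00111111  (ones: 6)
  rows 24-31 [x1,x2,x3,x4=0011]: 11110000  (ones: 4)
  rows 32-39 [x1,x2,x3,x4=0100]: 00111111  (ones: 6)
  rows 40-47 [x1,x2,x3,x4=0101]: 11110000  (ones: 4)
  rows 48-55 [x1,x2,x3,x4=0110]: 00111111  (ones: 6)
  rows 56-63 [x1,x2,x3,x4=0111]: 11110000  (ones: 4)
  rows 64-71 [x1,x2,x3,x4=1000]: 00111111  (ones: 6)
  rows 72-79 [x1,x2,x3,x4=1001]: 11000011  (ones: 4)
  rows 80-87 [x1,x2,x3,x4=1010]: 00111111  (ones: 6)
  rows 88-95 [x1,x2,x3,x4=1011]: 11000011  (ones: 4)
  rows 96-103 [x1,x2,x3,x4=1100]: 00111111  (ones: 6)
  rows 104-111 [x1,x2,x3,x4=1101]: 11000011  (ones: 4)
  rows 112-119 [x1,x2,x3,x4=1110]: 00111111  (ones: 6)
  rows 120-127 [x1,x2,x3,x4=1111]: 11000011  (ones: 4)
Count of 1-rows = 6+4+6+4+6+4+6+4+6+4+6+4+6+4+6+4 = 80

80


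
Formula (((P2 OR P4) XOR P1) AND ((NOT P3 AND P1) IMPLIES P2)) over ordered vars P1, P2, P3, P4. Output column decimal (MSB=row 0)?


Formula: (((P2 OR P4) XOR P1) AND ((NOT P3 AND P1) IMPLIES P2)) over P1, P2, P3, P4 (16 rows)
Evaluate each row (bits = P1,P2,P3,P4, MSB first):
  row 0 [0000]: (((0 OR 0) XOR 0) AND ((NOT 0 AND 0) IMPLIES 0)) -> 0
  row 1 [0001]: (((0 OR 1) XOR 0) AND ((NOT 0 AND 0) IMPLIES 0)) -> 1
  row 2 [0010]: (((0 OR 0) XOR 0) AND ((NOT 1 AND 0) IMPLIES 0)) -> 0
  row 3 [0011]: (((0 OR 1) XOR 0) AND ((NOT 1 AND 0) IMPLIES 0)) -> 1
  row 4 [0100]: (((1 OR 0) XOR 0) AND ((NOT 0 AND 0) IMPLIES 1)) -> 1
  row 5 [0101]: (((1 OR 1) XOR 0) AND ((NOT 0 AND 0) IMPLIES 1)) -> 1
  row 6 [0110]: (((1 OR 0) XOR 0) AND ((NOT 1 AND 0) IMPLIES 1)) -> 1
  row 7 [0111]: (((1 OR 1) XOR 0) AND ((NOT 1 AND 0) IMPLIES 1)) -> 1
  row 8 [1000]: (((0 OR 0) XOR 1) AND ((NOT 0 AND 1) IMPLIES 0)) -> 0
  row 9 [1001]: (((0 OR 1) XOR 1) AND ((NOT 0 AND 1) IMPLIES 0)) -> 0
  row 10 [1010]: (((0 OR 0) XOR 1) AND ((NOT 1 AND 1) IMPLIES 0)) -> 1
  row 11 [1011]: (((0 OR 1) XOR 1) AND ((NOT 1 AND 1) IMPLIES 0)) -> 0
  row 12 [1100]: (((1 OR 0) XOR 1) AND ((NOT 0 AND 1) IMPLIES 1)) -> 0
  row 13 [1101]: (((1 OR 1) XOR 1) AND ((NOT 0 AND 1) IMPLIES 1)) -> 0
  row 14 [1110]: (((1 OR 0) XOR 1) AND ((NOT 1 AND 1) IMPLIES 1)) -> 0
  row 15 [1111]: (((1 OR 1) XOR 1) AND ((NOT 1 AND 1) IMPLIES 1)) -> 0
Full result column, 4 rows per line (P1,P2 fixed per line; P3,P4 runs 00..11 left to right):
  rows 0-3 [P1,P2=00]: 0101  = hex 5
  rows 4-7 [P1,P2=01]: 1111  = hex F
  rows 8-11 [P1,P2=10]: 0010  = hex 2
  rows 12-15 [P1,P2=11]: 0000  = hex 0
Output column (row 0 .. row 15) = 0101111100100000
Output column grouped in 4s = 0101 1111 0010 0000 = 0x5F20
Convert to decimal digit by digit (value = value*16 + digit):
  5 -> 5
  5*16 + 15 (F) = 95
  95*16 + 2 = 1522
  1522*16 + 0 = 24352
Decimal = 24352

24352


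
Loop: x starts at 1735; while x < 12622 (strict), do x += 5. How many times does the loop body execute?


Step 1: x goes from 1735 toward 12622 by 5; the body runs while x<12622, so iterations = ceil((bound-start)/step)
Step 2: Distance=10887
Step 3: ceil(10887/5)=2178

2178


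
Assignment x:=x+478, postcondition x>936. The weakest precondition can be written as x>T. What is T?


Formula: wp(x:=E, P) = P[E/x] (substitute E for x in postcondition)
Step 1: Postcondition: x>936
Step 2: Substitute x+478 for x: x+478>936
Step 3: Solve for x: x > 936-478 = 458

458


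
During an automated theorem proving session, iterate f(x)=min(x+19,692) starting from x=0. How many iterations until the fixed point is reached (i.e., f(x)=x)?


Step 1: x=0, cap=692, increment=19
Step 2: x grows by 19 each step until capped at 692; fixed point is x=692
Step 3: iterations = ceil(692/19) = 37

37


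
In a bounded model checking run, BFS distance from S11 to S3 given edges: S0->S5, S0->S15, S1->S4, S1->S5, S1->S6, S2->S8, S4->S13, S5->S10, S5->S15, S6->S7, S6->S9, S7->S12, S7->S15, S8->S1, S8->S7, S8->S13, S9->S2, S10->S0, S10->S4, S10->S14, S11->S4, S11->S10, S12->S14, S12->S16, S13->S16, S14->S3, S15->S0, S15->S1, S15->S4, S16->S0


BFS layer-by-layer from S11:
  dist 0: {S11}
  dist 1: {S4, S10}
  dist 2: {S0, S13, S14}
  dist 3: {S3, S5, S15, S16}
  -> S3 reached at distance 3
Shortest path length = 3

3


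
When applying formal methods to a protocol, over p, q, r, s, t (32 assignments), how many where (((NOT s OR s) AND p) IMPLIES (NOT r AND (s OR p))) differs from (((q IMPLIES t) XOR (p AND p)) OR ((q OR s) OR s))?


F1 = (((NOT s OR s) AND p) IMPLIES (NOT r AND (s OR p)))
F2 = (((q IMPLIES t) XOR (p AND p)) OR ((q OR s) OR s))
Evaluate both on each of 32 rows (bits = p,q,r,s,t):
  row 0 [00000]: F1=1 F2=1 -> 0
  row 1 [00001]: F1=1 F2=1 -> 0
  row 2 [00010]: F1=1 F2=1 -> 0
  row 3 [00011]: F1=1 F2=1 -> 0
  row 4 [00100]: F1=1 F2=1 -> 0
  row 5 [00101]: F1=1 F2=1 -> 0
  row 6 [00110]: F1=1 F2=1 -> 0
  row 7 [00111]: F1=1 F2=1 -> 0
  row 8 [01000]: F1=1 F2=1 -> 0
  row 9 [01001]: F1=1 F2=1 -> 0
  row 10 [01010]: F1=1 F2=1 -> 0
  row 11 [01011]: F1=1 F2=1 -> 0
  row 12 [01100]: F1=1 F2=1 -> 0
  row 13 [01101]: F1=1 F2=1 -> 0
  row 14 [01110]: F1=1 F2=1 -> 0
  row 15 [01111]: F1=1 F2=1 -> 0
  row 16 [10000]: F1=1 F2=0 (differ) -> 1
  row 17 [10001]: F1=1 F2=0 (differ) -> 1
  row 18 [10010]: F1=1 F2=1 -> 0
  row 19 [10011]: F1=1 F2=1 -> 0
  row 20 [10100]: F1=0 F2=0 -> 0
  row 21 [10101]: F1=0 F2=0 -> 0
  row 22 [10110]: F1=0 F2=1 (differ) -> 1
  row 23 [10111]: F1=0 F2=1 (differ) -> 1
  row 24 [11000]: F1=1 F2=1 -> 0
  row 25 [11001]: F1=1 F2=1 -> 0
  row 26 [11010]: F1=1 F2=1 -> 0
  row 27 [11011]: F1=1 F2=1 -> 0
  row 28 [11100]: F1=0 F2=1 (differ) -> 1
  row 29 [11101]: F1=0 F2=1 (differ) -> 1
  row 30 [11110]: F1=0 F2=1 (differ) -> 1
  row 31 [11111]: F1=0 F2=1 (differ) -> 1
Full result column, 8 rows per line (p,q fixed per line; r,s,t runs 000..111 left to right):
  rows 0-7 [p,q=00]: 00000000  (ones: 0)
  rows 8-15 [p,q=01]: 00000000  (ones: 0)
  rows 16-23 [p,q=10]: 11000011  (ones: 4)
  rows 24-31 [p,q=11]: 00001111  (ones: 4)
Disagreements = 0+0+4+4 = 8

8
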